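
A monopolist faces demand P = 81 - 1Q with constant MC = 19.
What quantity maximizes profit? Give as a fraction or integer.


TR = P*Q = (81 - 1Q)Q = 81Q - 1Q^2
MR = dTR/dQ = 81 - 2Q
Set MR = MC:
81 - 2Q = 19
62 = 2Q
Q* = 62/2 = 31

31


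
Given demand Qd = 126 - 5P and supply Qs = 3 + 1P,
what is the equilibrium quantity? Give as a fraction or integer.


First find equilibrium price:
126 - 5P = 3 + 1P
P* = 123/6 = 41/2
Then substitute into demand:
Q* = 126 - 5 * 41/2 = 47/2

47/2


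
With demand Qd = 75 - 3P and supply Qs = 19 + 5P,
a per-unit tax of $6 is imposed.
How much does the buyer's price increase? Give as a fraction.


With a per-unit tax, the buyer's price increase depends on relative slopes.
Supply slope: d = 5, Demand slope: b = 3
Buyer's price increase = d * tax / (b + d)
= 5 * 6 / (3 + 5)
= 30 / 8 = 15/4

15/4


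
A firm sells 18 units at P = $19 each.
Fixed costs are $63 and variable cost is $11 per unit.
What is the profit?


Total Revenue = P * Q = 19 * 18 = $342
Total Cost = FC + VC*Q = 63 + 11*18 = $261
Profit = TR - TC = 342 - 261 = $81

$81


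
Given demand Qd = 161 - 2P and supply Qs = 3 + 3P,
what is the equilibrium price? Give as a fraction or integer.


At equilibrium, Qd = Qs.
161 - 2P = 3 + 3P
161 - 3 = 2P + 3P
158 = 5P
P* = 158/5 = 158/5

158/5


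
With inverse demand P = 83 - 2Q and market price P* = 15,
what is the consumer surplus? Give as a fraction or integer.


Maximum willingness to pay (at Q=0): P_max = 83
Quantity demanded at P* = 15:
Q* = (83 - 15)/2 = 34
CS = (1/2) * Q* * (P_max - P*)
CS = (1/2) * 34 * (83 - 15)
CS = (1/2) * 34 * 68 = 1156

1156


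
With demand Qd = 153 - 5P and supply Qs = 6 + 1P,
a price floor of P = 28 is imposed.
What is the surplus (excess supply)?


At P = 28:
Qd = 153 - 5*28 = 13
Qs = 6 + 1*28 = 34
Surplus = Qs - Qd = 34 - 13 = 21

21


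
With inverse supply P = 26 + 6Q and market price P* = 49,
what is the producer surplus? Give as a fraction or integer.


Minimum supply price (at Q=0): P_min = 26
Quantity supplied at P* = 49:
Q* = (49 - 26)/6 = 23/6
PS = (1/2) * Q* * (P* - P_min)
PS = (1/2) * 23/6 * (49 - 26)
PS = (1/2) * 23/6 * 23 = 529/12

529/12


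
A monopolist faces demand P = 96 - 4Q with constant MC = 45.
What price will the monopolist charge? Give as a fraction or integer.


MR = 96 - 8Q
Set MR = MC: 96 - 8Q = 45
Q* = 51/8
Substitute into demand:
P* = 96 - 4*51/8 = 141/2

141/2


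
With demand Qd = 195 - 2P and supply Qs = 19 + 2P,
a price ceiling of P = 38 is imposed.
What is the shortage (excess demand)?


At P = 38:
Qd = 195 - 2*38 = 119
Qs = 19 + 2*38 = 95
Shortage = Qd - Qs = 119 - 95 = 24

24


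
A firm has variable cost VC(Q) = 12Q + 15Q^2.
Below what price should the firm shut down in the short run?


AVC(Q) = VC(Q)/Q = 12 + 15Q
AVC is increasing in Q, so minimum AVC is at Q -> 0+.
Min AVC = 12
The firm should shut down if P < 12.

12


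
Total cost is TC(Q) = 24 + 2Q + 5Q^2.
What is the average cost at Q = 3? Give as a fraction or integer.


TC(3) = 24 + 2*3 + 5*3^2
TC(3) = 24 + 6 + 45 = 75
AC = TC/Q = 75/3 = 25

25


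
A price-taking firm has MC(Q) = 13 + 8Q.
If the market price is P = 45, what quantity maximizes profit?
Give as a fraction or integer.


In perfect competition, profit is maximized where P = MC.
45 = 13 + 8Q
32 = 8Q
Q* = 32/8 = 4

4


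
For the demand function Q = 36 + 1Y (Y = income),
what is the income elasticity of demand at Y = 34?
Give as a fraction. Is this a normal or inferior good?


dQ/dY = 1
At Y = 34: Q = 36 + 1*34 = 70
Ey = (dQ/dY)(Y/Q) = 1 * 34 / 70 = 17/35
Since Ey > 0, this is a normal good.

17/35 (normal good)


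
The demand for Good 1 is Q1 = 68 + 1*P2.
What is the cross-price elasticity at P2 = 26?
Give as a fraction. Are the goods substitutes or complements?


dQ1/dP2 = 1
At P2 = 26: Q1 = 68 + 1*26 = 94
Exy = (dQ1/dP2)(P2/Q1) = 1 * 26 / 94 = 13/47
Since Exy > 0, the goods are substitutes.

13/47 (substitutes)


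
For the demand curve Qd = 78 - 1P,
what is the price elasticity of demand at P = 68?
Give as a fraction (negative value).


dQ/dP = -1
At P = 68: Q = 78 - 1*68 = 10
E = (dQ/dP)(P/Q) = (-1)(68/10) = -34/5

-34/5


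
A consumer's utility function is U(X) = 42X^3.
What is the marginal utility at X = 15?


MU = dU/dX = 42*3*X^(3-1)
MU = 126*X^2
At X = 15:
MU = 126 * 15^2
MU = 126 * 225 = 28350

28350


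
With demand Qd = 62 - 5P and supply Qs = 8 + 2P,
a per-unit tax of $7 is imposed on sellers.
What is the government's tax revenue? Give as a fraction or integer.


With tax on sellers, new supply: Qs' = 8 + 2(P - 7)
= 2P - 6
New equilibrium quantity:
Q_new = 94/7
Tax revenue = tax * Q_new = 7 * 94/7 = 94

94


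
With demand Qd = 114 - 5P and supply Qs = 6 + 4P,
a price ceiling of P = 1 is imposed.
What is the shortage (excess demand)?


At P = 1:
Qd = 114 - 5*1 = 109
Qs = 6 + 4*1 = 10
Shortage = Qd - Qs = 109 - 10 = 99

99


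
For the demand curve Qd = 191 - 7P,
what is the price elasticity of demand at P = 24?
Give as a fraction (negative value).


dQ/dP = -7
At P = 24: Q = 191 - 7*24 = 23
E = (dQ/dP)(P/Q) = (-7)(24/23) = -168/23

-168/23


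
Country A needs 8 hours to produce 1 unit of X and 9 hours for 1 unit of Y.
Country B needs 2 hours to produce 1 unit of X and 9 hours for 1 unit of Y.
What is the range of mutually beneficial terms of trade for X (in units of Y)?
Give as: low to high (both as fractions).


Opportunity cost of X for Country A = hours_X / hours_Y = 8/9 = 8/9 units of Y
Opportunity cost of X for Country B = hours_X / hours_Y = 2/9 = 2/9 units of Y
Terms of trade must be between the two opportunity costs.
Range: 2/9 to 8/9

2/9 to 8/9


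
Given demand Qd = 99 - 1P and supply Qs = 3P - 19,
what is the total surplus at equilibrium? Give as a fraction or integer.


Find equilibrium: 99 - 1P = 3P - 19
99 + 19 = 4P
P* = 118/4 = 59/2
Q* = 3*59/2 - 19 = 139/2
Inverse demand: P = 99 - Q/1, so P_max = 99
Inverse supply: P = 19/3 + Q/3, so P_min = 19/3
CS = (1/2) * 139/2 * (99 - 59/2) = 19321/8
PS = (1/2) * 139/2 * (59/2 - 19/3) = 19321/24
TS = CS + PS = 19321/8 + 19321/24 = 19321/6

19321/6


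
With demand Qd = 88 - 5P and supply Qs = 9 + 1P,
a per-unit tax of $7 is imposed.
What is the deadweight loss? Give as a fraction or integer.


Pre-tax equilibrium quantity: Q* = 133/6
Post-tax equilibrium quantity: Q_tax = 49/3
Reduction in quantity: Q* - Q_tax = 35/6
DWL = (1/2) * tax * (Q* - Q_tax)
DWL = (1/2) * 7 * 35/6 = 245/12

245/12


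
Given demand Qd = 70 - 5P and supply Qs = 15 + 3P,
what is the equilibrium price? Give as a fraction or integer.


At equilibrium, Qd = Qs.
70 - 5P = 15 + 3P
70 - 15 = 5P + 3P
55 = 8P
P* = 55/8 = 55/8

55/8


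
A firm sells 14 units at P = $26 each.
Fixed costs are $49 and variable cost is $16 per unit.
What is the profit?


Total Revenue = P * Q = 26 * 14 = $364
Total Cost = FC + VC*Q = 49 + 16*14 = $273
Profit = TR - TC = 364 - 273 = $91

$91


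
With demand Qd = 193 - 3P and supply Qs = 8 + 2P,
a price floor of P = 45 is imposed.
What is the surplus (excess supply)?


At P = 45:
Qd = 193 - 3*45 = 58
Qs = 8 + 2*45 = 98
Surplus = Qs - Qd = 98 - 58 = 40

40


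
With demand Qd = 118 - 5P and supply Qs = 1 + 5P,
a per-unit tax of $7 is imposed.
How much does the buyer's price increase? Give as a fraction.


With a per-unit tax, the buyer's price increase depends on relative slopes.
Supply slope: d = 5, Demand slope: b = 5
Buyer's price increase = d * tax / (b + d)
= 5 * 7 / (5 + 5)
= 35 / 10 = 7/2

7/2


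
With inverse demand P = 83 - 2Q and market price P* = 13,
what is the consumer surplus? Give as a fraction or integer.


Maximum willingness to pay (at Q=0): P_max = 83
Quantity demanded at P* = 13:
Q* = (83 - 13)/2 = 35
CS = (1/2) * Q* * (P_max - P*)
CS = (1/2) * 35 * (83 - 13)
CS = (1/2) * 35 * 70 = 1225

1225


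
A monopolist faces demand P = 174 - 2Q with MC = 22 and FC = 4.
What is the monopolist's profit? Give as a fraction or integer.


MR = MC: 174 - 4Q = 22
Q* = 38
P* = 174 - 2*38 = 98
Profit = (P* - MC)*Q* - FC
= (98 - 22)*38 - 4
= 76*38 - 4
= 2888 - 4 = 2884

2884


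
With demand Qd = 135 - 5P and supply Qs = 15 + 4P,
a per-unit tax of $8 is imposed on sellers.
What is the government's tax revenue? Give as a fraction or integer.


With tax on sellers, new supply: Qs' = 15 + 4(P - 8)
= 4P - 17
New equilibrium quantity:
Q_new = 455/9
Tax revenue = tax * Q_new = 8 * 455/9 = 3640/9

3640/9


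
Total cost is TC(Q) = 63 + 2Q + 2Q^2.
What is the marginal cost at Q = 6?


MC = dTC/dQ = 2 + 2*2*Q
At Q = 6:
MC = 2 + 4*6
MC = 2 + 24 = 26

26


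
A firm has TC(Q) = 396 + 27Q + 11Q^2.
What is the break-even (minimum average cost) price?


AC(Q) = 396/Q + 27 + 11Q
To minimize: dAC/dQ = -396/Q^2 + 11 = 0
Q^2 = 396/11 = 36
Q* = 6
Min AC = 396/6 + 27 + 11*6
Min AC = 66 + 27 + 66 = 159

159


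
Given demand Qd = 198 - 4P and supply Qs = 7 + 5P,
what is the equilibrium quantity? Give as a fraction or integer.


First find equilibrium price:
198 - 4P = 7 + 5P
P* = 191/9 = 191/9
Then substitute into demand:
Q* = 198 - 4 * 191/9 = 1018/9

1018/9


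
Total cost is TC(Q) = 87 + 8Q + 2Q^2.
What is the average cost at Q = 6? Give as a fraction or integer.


TC(6) = 87 + 8*6 + 2*6^2
TC(6) = 87 + 48 + 72 = 207
AC = TC/Q = 207/6 = 69/2

69/2


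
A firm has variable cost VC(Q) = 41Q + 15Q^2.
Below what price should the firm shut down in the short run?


AVC(Q) = VC(Q)/Q = 41 + 15Q
AVC is increasing in Q, so minimum AVC is at Q -> 0+.
Min AVC = 41
The firm should shut down if P < 41.

41


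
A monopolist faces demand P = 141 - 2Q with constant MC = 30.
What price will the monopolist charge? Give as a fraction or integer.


MR = 141 - 4Q
Set MR = MC: 141 - 4Q = 30
Q* = 111/4
Substitute into demand:
P* = 141 - 2*111/4 = 171/2

171/2


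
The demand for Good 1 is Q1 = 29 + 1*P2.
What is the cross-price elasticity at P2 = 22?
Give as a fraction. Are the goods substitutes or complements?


dQ1/dP2 = 1
At P2 = 22: Q1 = 29 + 1*22 = 51
Exy = (dQ1/dP2)(P2/Q1) = 1 * 22 / 51 = 22/51
Since Exy > 0, the goods are substitutes.

22/51 (substitutes)


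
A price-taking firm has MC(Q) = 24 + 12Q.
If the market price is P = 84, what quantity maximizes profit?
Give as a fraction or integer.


In perfect competition, profit is maximized where P = MC.
84 = 24 + 12Q
60 = 12Q
Q* = 60/12 = 5

5


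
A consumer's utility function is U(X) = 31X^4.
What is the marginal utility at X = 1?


MU = dU/dX = 31*4*X^(4-1)
MU = 124*X^3
At X = 1:
MU = 124 * 1^3
MU = 124 * 1 = 124

124


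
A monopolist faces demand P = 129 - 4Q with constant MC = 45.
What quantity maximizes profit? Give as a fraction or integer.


TR = P*Q = (129 - 4Q)Q = 129Q - 4Q^2
MR = dTR/dQ = 129 - 8Q
Set MR = MC:
129 - 8Q = 45
84 = 8Q
Q* = 84/8 = 21/2

21/2


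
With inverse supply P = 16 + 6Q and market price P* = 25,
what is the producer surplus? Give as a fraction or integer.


Minimum supply price (at Q=0): P_min = 16
Quantity supplied at P* = 25:
Q* = (25 - 16)/6 = 3/2
PS = (1/2) * Q* * (P* - P_min)
PS = (1/2) * 3/2 * (25 - 16)
PS = (1/2) * 3/2 * 9 = 27/4

27/4


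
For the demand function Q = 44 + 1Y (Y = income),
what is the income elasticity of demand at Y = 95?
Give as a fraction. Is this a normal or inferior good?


dQ/dY = 1
At Y = 95: Q = 44 + 1*95 = 139
Ey = (dQ/dY)(Y/Q) = 1 * 95 / 139 = 95/139
Since Ey > 0, this is a normal good.

95/139 (normal good)


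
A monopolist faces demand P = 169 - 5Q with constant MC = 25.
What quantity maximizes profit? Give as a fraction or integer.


TR = P*Q = (169 - 5Q)Q = 169Q - 5Q^2
MR = dTR/dQ = 169 - 10Q
Set MR = MC:
169 - 10Q = 25
144 = 10Q
Q* = 144/10 = 72/5

72/5


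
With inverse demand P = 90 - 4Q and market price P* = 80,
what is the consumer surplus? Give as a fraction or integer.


Maximum willingness to pay (at Q=0): P_max = 90
Quantity demanded at P* = 80:
Q* = (90 - 80)/4 = 5/2
CS = (1/2) * Q* * (P_max - P*)
CS = (1/2) * 5/2 * (90 - 80)
CS = (1/2) * 5/2 * 10 = 25/2

25/2


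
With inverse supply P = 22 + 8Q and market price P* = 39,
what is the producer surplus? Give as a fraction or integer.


Minimum supply price (at Q=0): P_min = 22
Quantity supplied at P* = 39:
Q* = (39 - 22)/8 = 17/8
PS = (1/2) * Q* * (P* - P_min)
PS = (1/2) * 17/8 * (39 - 22)
PS = (1/2) * 17/8 * 17 = 289/16

289/16


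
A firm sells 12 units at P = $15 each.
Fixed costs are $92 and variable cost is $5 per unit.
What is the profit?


Total Revenue = P * Q = 15 * 12 = $180
Total Cost = FC + VC*Q = 92 + 5*12 = $152
Profit = TR - TC = 180 - 152 = $28

$28


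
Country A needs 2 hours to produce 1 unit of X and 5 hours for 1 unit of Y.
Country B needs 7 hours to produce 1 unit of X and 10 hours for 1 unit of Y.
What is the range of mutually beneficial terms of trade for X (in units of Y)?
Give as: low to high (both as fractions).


Opportunity cost of X for Country A = hours_X / hours_Y = 2/5 = 2/5 units of Y
Opportunity cost of X for Country B = hours_X / hours_Y = 7/10 = 7/10 units of Y
Terms of trade must be between the two opportunity costs.
Range: 2/5 to 7/10

2/5 to 7/10


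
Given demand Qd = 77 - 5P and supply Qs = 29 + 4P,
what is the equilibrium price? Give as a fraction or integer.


At equilibrium, Qd = Qs.
77 - 5P = 29 + 4P
77 - 29 = 5P + 4P
48 = 9P
P* = 48/9 = 16/3

16/3


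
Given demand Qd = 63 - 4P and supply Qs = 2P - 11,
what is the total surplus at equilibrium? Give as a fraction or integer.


Find equilibrium: 63 - 4P = 2P - 11
63 + 11 = 6P
P* = 74/6 = 37/3
Q* = 2*37/3 - 11 = 41/3
Inverse demand: P = 63/4 - Q/4, so P_max = 63/4
Inverse supply: P = 11/2 + Q/2, so P_min = 11/2
CS = (1/2) * 41/3 * (63/4 - 37/3) = 1681/72
PS = (1/2) * 41/3 * (37/3 - 11/2) = 1681/36
TS = CS + PS = 1681/72 + 1681/36 = 1681/24

1681/24


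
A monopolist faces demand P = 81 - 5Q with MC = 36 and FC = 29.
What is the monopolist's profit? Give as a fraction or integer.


MR = MC: 81 - 10Q = 36
Q* = 9/2
P* = 81 - 5*9/2 = 117/2
Profit = (P* - MC)*Q* - FC
= (117/2 - 36)*9/2 - 29
= 45/2*9/2 - 29
= 405/4 - 29 = 289/4

289/4


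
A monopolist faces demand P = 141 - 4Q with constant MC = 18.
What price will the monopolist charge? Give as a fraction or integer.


MR = 141 - 8Q
Set MR = MC: 141 - 8Q = 18
Q* = 123/8
Substitute into demand:
P* = 141 - 4*123/8 = 159/2

159/2


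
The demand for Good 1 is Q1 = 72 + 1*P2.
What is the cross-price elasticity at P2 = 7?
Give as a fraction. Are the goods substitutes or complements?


dQ1/dP2 = 1
At P2 = 7: Q1 = 72 + 1*7 = 79
Exy = (dQ1/dP2)(P2/Q1) = 1 * 7 / 79 = 7/79
Since Exy > 0, the goods are substitutes.

7/79 (substitutes)


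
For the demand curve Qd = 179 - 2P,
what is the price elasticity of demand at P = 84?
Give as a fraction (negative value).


dQ/dP = -2
At P = 84: Q = 179 - 2*84 = 11
E = (dQ/dP)(P/Q) = (-2)(84/11) = -168/11

-168/11


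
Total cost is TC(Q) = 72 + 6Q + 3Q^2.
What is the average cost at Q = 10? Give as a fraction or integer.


TC(10) = 72 + 6*10 + 3*10^2
TC(10) = 72 + 60 + 300 = 432
AC = TC/Q = 432/10 = 216/5

216/5


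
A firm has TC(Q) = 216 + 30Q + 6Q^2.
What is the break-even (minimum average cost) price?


AC(Q) = 216/Q + 30 + 6Q
To minimize: dAC/dQ = -216/Q^2 + 6 = 0
Q^2 = 216/6 = 36
Q* = 6
Min AC = 216/6 + 30 + 6*6
Min AC = 36 + 30 + 36 = 102

102


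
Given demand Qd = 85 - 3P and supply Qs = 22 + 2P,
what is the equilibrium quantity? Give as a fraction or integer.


First find equilibrium price:
85 - 3P = 22 + 2P
P* = 63/5 = 63/5
Then substitute into demand:
Q* = 85 - 3 * 63/5 = 236/5

236/5


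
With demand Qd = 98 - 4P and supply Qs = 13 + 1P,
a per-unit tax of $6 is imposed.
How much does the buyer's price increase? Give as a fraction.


With a per-unit tax, the buyer's price increase depends on relative slopes.
Supply slope: d = 1, Demand slope: b = 4
Buyer's price increase = d * tax / (b + d)
= 1 * 6 / (4 + 1)
= 6 / 5 = 6/5

6/5


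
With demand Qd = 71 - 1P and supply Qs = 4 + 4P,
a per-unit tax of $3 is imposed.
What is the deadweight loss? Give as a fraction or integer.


Pre-tax equilibrium quantity: Q* = 288/5
Post-tax equilibrium quantity: Q_tax = 276/5
Reduction in quantity: Q* - Q_tax = 12/5
DWL = (1/2) * tax * (Q* - Q_tax)
DWL = (1/2) * 3 * 12/5 = 18/5

18/5


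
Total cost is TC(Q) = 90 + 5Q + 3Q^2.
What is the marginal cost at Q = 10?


MC = dTC/dQ = 5 + 2*3*Q
At Q = 10:
MC = 5 + 6*10
MC = 5 + 60 = 65

65


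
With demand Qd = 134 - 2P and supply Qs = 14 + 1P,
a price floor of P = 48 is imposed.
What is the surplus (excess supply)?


At P = 48:
Qd = 134 - 2*48 = 38
Qs = 14 + 1*48 = 62
Surplus = Qs - Qd = 62 - 38 = 24

24


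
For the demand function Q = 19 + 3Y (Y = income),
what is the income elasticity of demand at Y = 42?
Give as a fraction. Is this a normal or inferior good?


dQ/dY = 3
At Y = 42: Q = 19 + 3*42 = 145
Ey = (dQ/dY)(Y/Q) = 3 * 42 / 145 = 126/145
Since Ey > 0, this is a normal good.

126/145 (normal good)


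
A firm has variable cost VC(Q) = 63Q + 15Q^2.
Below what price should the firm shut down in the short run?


AVC(Q) = VC(Q)/Q = 63 + 15Q
AVC is increasing in Q, so minimum AVC is at Q -> 0+.
Min AVC = 63
The firm should shut down if P < 63.

63


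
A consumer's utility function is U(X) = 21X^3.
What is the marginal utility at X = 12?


MU = dU/dX = 21*3*X^(3-1)
MU = 63*X^2
At X = 12:
MU = 63 * 12^2
MU = 63 * 144 = 9072

9072


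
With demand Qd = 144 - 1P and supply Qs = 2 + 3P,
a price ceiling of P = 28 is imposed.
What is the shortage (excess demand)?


At P = 28:
Qd = 144 - 1*28 = 116
Qs = 2 + 3*28 = 86
Shortage = Qd - Qs = 116 - 86 = 30

30


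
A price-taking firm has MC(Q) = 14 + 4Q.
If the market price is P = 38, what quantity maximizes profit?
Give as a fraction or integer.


In perfect competition, profit is maximized where P = MC.
38 = 14 + 4Q
24 = 4Q
Q* = 24/4 = 6

6


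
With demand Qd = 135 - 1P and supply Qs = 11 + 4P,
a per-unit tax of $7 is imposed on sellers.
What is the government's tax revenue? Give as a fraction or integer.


With tax on sellers, new supply: Qs' = 11 + 4(P - 7)
= 4P - 17
New equilibrium quantity:
Q_new = 523/5
Tax revenue = tax * Q_new = 7 * 523/5 = 3661/5

3661/5


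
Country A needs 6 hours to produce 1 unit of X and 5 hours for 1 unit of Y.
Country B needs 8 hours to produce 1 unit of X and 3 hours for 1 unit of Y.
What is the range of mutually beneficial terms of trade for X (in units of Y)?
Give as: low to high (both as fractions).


Opportunity cost of X for Country A = hours_X / hours_Y = 6/5 = 6/5 units of Y
Opportunity cost of X for Country B = hours_X / hours_Y = 8/3 = 8/3 units of Y
Terms of trade must be between the two opportunity costs.
Range: 6/5 to 8/3

6/5 to 8/3


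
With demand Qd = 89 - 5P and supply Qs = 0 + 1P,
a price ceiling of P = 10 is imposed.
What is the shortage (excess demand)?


At P = 10:
Qd = 89 - 5*10 = 39
Qs = 0 + 1*10 = 10
Shortage = Qd - Qs = 39 - 10 = 29

29


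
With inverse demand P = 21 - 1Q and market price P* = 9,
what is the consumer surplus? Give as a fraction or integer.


Maximum willingness to pay (at Q=0): P_max = 21
Quantity demanded at P* = 9:
Q* = (21 - 9)/1 = 12
CS = (1/2) * Q* * (P_max - P*)
CS = (1/2) * 12 * (21 - 9)
CS = (1/2) * 12 * 12 = 72

72


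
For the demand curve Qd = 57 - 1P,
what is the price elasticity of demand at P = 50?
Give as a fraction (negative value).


dQ/dP = -1
At P = 50: Q = 57 - 1*50 = 7
E = (dQ/dP)(P/Q) = (-1)(50/7) = -50/7

-50/7


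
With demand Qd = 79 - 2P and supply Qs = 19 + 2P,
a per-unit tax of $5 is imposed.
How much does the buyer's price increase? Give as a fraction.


With a per-unit tax, the buyer's price increase depends on relative slopes.
Supply slope: d = 2, Demand slope: b = 2
Buyer's price increase = d * tax / (b + d)
= 2 * 5 / (2 + 2)
= 10 / 4 = 5/2

5/2


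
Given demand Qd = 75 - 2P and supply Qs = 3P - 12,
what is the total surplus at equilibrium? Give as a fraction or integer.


Find equilibrium: 75 - 2P = 3P - 12
75 + 12 = 5P
P* = 87/5 = 87/5
Q* = 3*87/5 - 12 = 201/5
Inverse demand: P = 75/2 - Q/2, so P_max = 75/2
Inverse supply: P = 4 + Q/3, so P_min = 4
CS = (1/2) * 201/5 * (75/2 - 87/5) = 40401/100
PS = (1/2) * 201/5 * (87/5 - 4) = 13467/50
TS = CS + PS = 40401/100 + 13467/50 = 13467/20

13467/20


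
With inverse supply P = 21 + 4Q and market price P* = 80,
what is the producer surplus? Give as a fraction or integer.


Minimum supply price (at Q=0): P_min = 21
Quantity supplied at P* = 80:
Q* = (80 - 21)/4 = 59/4
PS = (1/2) * Q* * (P* - P_min)
PS = (1/2) * 59/4 * (80 - 21)
PS = (1/2) * 59/4 * 59 = 3481/8

3481/8


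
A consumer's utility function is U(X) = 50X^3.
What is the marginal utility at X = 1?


MU = dU/dX = 50*3*X^(3-1)
MU = 150*X^2
At X = 1:
MU = 150 * 1^2
MU = 150 * 1 = 150

150


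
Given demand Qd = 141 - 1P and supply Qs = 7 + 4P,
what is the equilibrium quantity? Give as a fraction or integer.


First find equilibrium price:
141 - 1P = 7 + 4P
P* = 134/5 = 134/5
Then substitute into demand:
Q* = 141 - 1 * 134/5 = 571/5

571/5


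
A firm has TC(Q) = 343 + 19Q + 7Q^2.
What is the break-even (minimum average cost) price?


AC(Q) = 343/Q + 19 + 7Q
To minimize: dAC/dQ = -343/Q^2 + 7 = 0
Q^2 = 343/7 = 49
Q* = 7
Min AC = 343/7 + 19 + 7*7
Min AC = 49 + 19 + 49 = 117

117


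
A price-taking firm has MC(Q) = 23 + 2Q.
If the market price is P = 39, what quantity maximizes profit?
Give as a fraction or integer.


In perfect competition, profit is maximized where P = MC.
39 = 23 + 2Q
16 = 2Q
Q* = 16/2 = 8

8


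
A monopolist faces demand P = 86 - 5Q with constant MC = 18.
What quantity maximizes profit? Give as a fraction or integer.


TR = P*Q = (86 - 5Q)Q = 86Q - 5Q^2
MR = dTR/dQ = 86 - 10Q
Set MR = MC:
86 - 10Q = 18
68 = 10Q
Q* = 68/10 = 34/5

34/5


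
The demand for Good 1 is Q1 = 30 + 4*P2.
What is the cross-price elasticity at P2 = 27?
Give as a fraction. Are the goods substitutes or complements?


dQ1/dP2 = 4
At P2 = 27: Q1 = 30 + 4*27 = 138
Exy = (dQ1/dP2)(P2/Q1) = 4 * 27 / 138 = 18/23
Since Exy > 0, the goods are substitutes.

18/23 (substitutes)


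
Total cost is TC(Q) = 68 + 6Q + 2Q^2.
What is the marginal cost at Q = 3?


MC = dTC/dQ = 6 + 2*2*Q
At Q = 3:
MC = 6 + 4*3
MC = 6 + 12 = 18

18


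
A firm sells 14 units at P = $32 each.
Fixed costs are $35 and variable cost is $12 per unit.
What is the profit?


Total Revenue = P * Q = 32 * 14 = $448
Total Cost = FC + VC*Q = 35 + 12*14 = $203
Profit = TR - TC = 448 - 203 = $245

$245


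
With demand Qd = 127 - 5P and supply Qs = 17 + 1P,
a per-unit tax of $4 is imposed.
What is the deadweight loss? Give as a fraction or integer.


Pre-tax equilibrium quantity: Q* = 106/3
Post-tax equilibrium quantity: Q_tax = 32
Reduction in quantity: Q* - Q_tax = 10/3
DWL = (1/2) * tax * (Q* - Q_tax)
DWL = (1/2) * 4 * 10/3 = 20/3

20/3


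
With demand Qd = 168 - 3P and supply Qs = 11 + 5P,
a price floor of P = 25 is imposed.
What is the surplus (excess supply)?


At P = 25:
Qd = 168 - 3*25 = 93
Qs = 11 + 5*25 = 136
Surplus = Qs - Qd = 136 - 93 = 43

43


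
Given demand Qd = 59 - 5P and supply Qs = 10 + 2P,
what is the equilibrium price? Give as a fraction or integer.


At equilibrium, Qd = Qs.
59 - 5P = 10 + 2P
59 - 10 = 5P + 2P
49 = 7P
P* = 49/7 = 7

7


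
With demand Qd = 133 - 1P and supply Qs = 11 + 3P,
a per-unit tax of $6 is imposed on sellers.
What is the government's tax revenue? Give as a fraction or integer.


With tax on sellers, new supply: Qs' = 11 + 3(P - 6)
= 3P - 7
New equilibrium quantity:
Q_new = 98
Tax revenue = tax * Q_new = 6 * 98 = 588

588


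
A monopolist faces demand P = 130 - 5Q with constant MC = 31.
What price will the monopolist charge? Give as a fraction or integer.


MR = 130 - 10Q
Set MR = MC: 130 - 10Q = 31
Q* = 99/10
Substitute into demand:
P* = 130 - 5*99/10 = 161/2

161/2


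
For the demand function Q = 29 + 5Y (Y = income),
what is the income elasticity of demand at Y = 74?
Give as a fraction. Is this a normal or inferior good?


dQ/dY = 5
At Y = 74: Q = 29 + 5*74 = 399
Ey = (dQ/dY)(Y/Q) = 5 * 74 / 399 = 370/399
Since Ey > 0, this is a normal good.

370/399 (normal good)


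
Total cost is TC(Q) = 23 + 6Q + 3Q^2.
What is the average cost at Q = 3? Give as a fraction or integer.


TC(3) = 23 + 6*3 + 3*3^2
TC(3) = 23 + 18 + 27 = 68
AC = TC/Q = 68/3 = 68/3

68/3


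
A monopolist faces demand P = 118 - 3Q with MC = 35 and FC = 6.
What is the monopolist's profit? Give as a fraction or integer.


MR = MC: 118 - 6Q = 35
Q* = 83/6
P* = 118 - 3*83/6 = 153/2
Profit = (P* - MC)*Q* - FC
= (153/2 - 35)*83/6 - 6
= 83/2*83/6 - 6
= 6889/12 - 6 = 6817/12

6817/12


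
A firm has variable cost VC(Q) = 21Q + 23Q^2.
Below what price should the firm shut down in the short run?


AVC(Q) = VC(Q)/Q = 21 + 23Q
AVC is increasing in Q, so minimum AVC is at Q -> 0+.
Min AVC = 21
The firm should shut down if P < 21.

21


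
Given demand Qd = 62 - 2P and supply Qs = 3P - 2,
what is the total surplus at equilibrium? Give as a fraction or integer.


Find equilibrium: 62 - 2P = 3P - 2
62 + 2 = 5P
P* = 64/5 = 64/5
Q* = 3*64/5 - 2 = 182/5
Inverse demand: P = 31 - Q/2, so P_max = 31
Inverse supply: P = 2/3 + Q/3, so P_min = 2/3
CS = (1/2) * 182/5 * (31 - 64/5) = 8281/25
PS = (1/2) * 182/5 * (64/5 - 2/3) = 16562/75
TS = CS + PS = 8281/25 + 16562/75 = 8281/15

8281/15


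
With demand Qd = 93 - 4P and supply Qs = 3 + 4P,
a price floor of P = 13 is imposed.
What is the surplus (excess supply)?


At P = 13:
Qd = 93 - 4*13 = 41
Qs = 3 + 4*13 = 55
Surplus = Qs - Qd = 55 - 41 = 14

14


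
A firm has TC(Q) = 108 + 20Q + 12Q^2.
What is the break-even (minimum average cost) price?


AC(Q) = 108/Q + 20 + 12Q
To minimize: dAC/dQ = -108/Q^2 + 12 = 0
Q^2 = 108/12 = 9
Q* = 3
Min AC = 108/3 + 20 + 12*3
Min AC = 36 + 20 + 36 = 92

92


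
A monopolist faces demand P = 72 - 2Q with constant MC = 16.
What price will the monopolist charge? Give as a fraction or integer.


MR = 72 - 4Q
Set MR = MC: 72 - 4Q = 16
Q* = 14
Substitute into demand:
P* = 72 - 2*14 = 44

44


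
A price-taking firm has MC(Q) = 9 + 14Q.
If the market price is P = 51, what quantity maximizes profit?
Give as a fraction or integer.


In perfect competition, profit is maximized where P = MC.
51 = 9 + 14Q
42 = 14Q
Q* = 42/14 = 3

3


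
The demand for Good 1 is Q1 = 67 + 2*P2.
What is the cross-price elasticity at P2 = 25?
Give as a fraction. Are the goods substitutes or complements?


dQ1/dP2 = 2
At P2 = 25: Q1 = 67 + 2*25 = 117
Exy = (dQ1/dP2)(P2/Q1) = 2 * 25 / 117 = 50/117
Since Exy > 0, the goods are substitutes.

50/117 (substitutes)


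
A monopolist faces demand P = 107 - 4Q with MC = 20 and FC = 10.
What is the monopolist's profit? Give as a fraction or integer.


MR = MC: 107 - 8Q = 20
Q* = 87/8
P* = 107 - 4*87/8 = 127/2
Profit = (P* - MC)*Q* - FC
= (127/2 - 20)*87/8 - 10
= 87/2*87/8 - 10
= 7569/16 - 10 = 7409/16

7409/16


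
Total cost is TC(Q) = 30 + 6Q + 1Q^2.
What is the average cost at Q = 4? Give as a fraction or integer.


TC(4) = 30 + 6*4 + 1*4^2
TC(4) = 30 + 24 + 16 = 70
AC = TC/Q = 70/4 = 35/2

35/2


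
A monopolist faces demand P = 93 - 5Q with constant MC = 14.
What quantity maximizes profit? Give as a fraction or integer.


TR = P*Q = (93 - 5Q)Q = 93Q - 5Q^2
MR = dTR/dQ = 93 - 10Q
Set MR = MC:
93 - 10Q = 14
79 = 10Q
Q* = 79/10 = 79/10

79/10


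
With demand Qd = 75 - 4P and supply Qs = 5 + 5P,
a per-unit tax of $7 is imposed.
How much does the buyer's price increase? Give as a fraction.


With a per-unit tax, the buyer's price increase depends on relative slopes.
Supply slope: d = 5, Demand slope: b = 4
Buyer's price increase = d * tax / (b + d)
= 5 * 7 / (4 + 5)
= 35 / 9 = 35/9

35/9


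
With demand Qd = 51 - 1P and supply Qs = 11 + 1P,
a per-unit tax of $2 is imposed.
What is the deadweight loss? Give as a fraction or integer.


Pre-tax equilibrium quantity: Q* = 31
Post-tax equilibrium quantity: Q_tax = 30
Reduction in quantity: Q* - Q_tax = 1
DWL = (1/2) * tax * (Q* - Q_tax)
DWL = (1/2) * 2 * 1 = 1

1


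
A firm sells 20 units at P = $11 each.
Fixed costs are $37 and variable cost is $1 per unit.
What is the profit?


Total Revenue = P * Q = 11 * 20 = $220
Total Cost = FC + VC*Q = 37 + 1*20 = $57
Profit = TR - TC = 220 - 57 = $163

$163


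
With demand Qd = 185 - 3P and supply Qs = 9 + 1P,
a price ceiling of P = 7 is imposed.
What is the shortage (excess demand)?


At P = 7:
Qd = 185 - 3*7 = 164
Qs = 9 + 1*7 = 16
Shortage = Qd - Qs = 164 - 16 = 148

148


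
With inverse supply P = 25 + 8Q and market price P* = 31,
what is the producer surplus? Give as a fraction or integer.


Minimum supply price (at Q=0): P_min = 25
Quantity supplied at P* = 31:
Q* = (31 - 25)/8 = 3/4
PS = (1/2) * Q* * (P* - P_min)
PS = (1/2) * 3/4 * (31 - 25)
PS = (1/2) * 3/4 * 6 = 9/4

9/4


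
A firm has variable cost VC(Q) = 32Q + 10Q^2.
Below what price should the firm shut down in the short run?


AVC(Q) = VC(Q)/Q = 32 + 10Q
AVC is increasing in Q, so minimum AVC is at Q -> 0+.
Min AVC = 32
The firm should shut down if P < 32.

32


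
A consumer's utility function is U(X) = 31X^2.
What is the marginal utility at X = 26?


MU = dU/dX = 31*2*X^(2-1)
MU = 62*X^1
At X = 26:
MU = 62 * 26^1
MU = 62 * 26 = 1612

1612


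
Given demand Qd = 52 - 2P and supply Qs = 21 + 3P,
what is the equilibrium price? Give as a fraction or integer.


At equilibrium, Qd = Qs.
52 - 2P = 21 + 3P
52 - 21 = 2P + 3P
31 = 5P
P* = 31/5 = 31/5

31/5


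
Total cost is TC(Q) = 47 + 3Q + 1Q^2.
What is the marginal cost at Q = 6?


MC = dTC/dQ = 3 + 2*1*Q
At Q = 6:
MC = 3 + 2*6
MC = 3 + 12 = 15

15


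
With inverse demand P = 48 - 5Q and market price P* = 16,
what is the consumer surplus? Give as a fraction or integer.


Maximum willingness to pay (at Q=0): P_max = 48
Quantity demanded at P* = 16:
Q* = (48 - 16)/5 = 32/5
CS = (1/2) * Q* * (P_max - P*)
CS = (1/2) * 32/5 * (48 - 16)
CS = (1/2) * 32/5 * 32 = 512/5

512/5


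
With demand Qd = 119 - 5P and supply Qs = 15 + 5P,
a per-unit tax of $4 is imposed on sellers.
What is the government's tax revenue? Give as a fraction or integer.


With tax on sellers, new supply: Qs' = 15 + 5(P - 4)
= 5P - 5
New equilibrium quantity:
Q_new = 57
Tax revenue = tax * Q_new = 4 * 57 = 228

228


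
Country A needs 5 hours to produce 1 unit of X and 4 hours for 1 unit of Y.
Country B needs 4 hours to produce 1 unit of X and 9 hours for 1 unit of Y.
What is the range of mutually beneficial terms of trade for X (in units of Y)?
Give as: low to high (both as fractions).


Opportunity cost of X for Country A = hours_X / hours_Y = 5/4 = 5/4 units of Y
Opportunity cost of X for Country B = hours_X / hours_Y = 4/9 = 4/9 units of Y
Terms of trade must be between the two opportunity costs.
Range: 4/9 to 5/4

4/9 to 5/4


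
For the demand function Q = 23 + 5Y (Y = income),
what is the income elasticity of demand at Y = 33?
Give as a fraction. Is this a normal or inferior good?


dQ/dY = 5
At Y = 33: Q = 23 + 5*33 = 188
Ey = (dQ/dY)(Y/Q) = 5 * 33 / 188 = 165/188
Since Ey > 0, this is a normal good.

165/188 (normal good)


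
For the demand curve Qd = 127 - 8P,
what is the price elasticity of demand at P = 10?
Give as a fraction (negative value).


dQ/dP = -8
At P = 10: Q = 127 - 8*10 = 47
E = (dQ/dP)(P/Q) = (-8)(10/47) = -80/47

-80/47


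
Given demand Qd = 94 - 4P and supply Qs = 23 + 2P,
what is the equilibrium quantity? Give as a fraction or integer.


First find equilibrium price:
94 - 4P = 23 + 2P
P* = 71/6 = 71/6
Then substitute into demand:
Q* = 94 - 4 * 71/6 = 140/3

140/3


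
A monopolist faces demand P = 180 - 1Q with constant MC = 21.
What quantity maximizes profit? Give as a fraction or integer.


TR = P*Q = (180 - 1Q)Q = 180Q - 1Q^2
MR = dTR/dQ = 180 - 2Q
Set MR = MC:
180 - 2Q = 21
159 = 2Q
Q* = 159/2 = 159/2

159/2


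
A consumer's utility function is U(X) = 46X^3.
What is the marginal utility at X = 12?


MU = dU/dX = 46*3*X^(3-1)
MU = 138*X^2
At X = 12:
MU = 138 * 12^2
MU = 138 * 144 = 19872

19872


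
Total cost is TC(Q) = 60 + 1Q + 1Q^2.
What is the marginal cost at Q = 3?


MC = dTC/dQ = 1 + 2*1*Q
At Q = 3:
MC = 1 + 2*3
MC = 1 + 6 = 7

7


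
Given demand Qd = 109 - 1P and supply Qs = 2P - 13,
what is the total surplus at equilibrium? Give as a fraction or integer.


Find equilibrium: 109 - 1P = 2P - 13
109 + 13 = 3P
P* = 122/3 = 122/3
Q* = 2*122/3 - 13 = 205/3
Inverse demand: P = 109 - Q/1, so P_max = 109
Inverse supply: P = 13/2 + Q/2, so P_min = 13/2
CS = (1/2) * 205/3 * (109 - 122/3) = 42025/18
PS = (1/2) * 205/3 * (122/3 - 13/2) = 42025/36
TS = CS + PS = 42025/18 + 42025/36 = 42025/12

42025/12


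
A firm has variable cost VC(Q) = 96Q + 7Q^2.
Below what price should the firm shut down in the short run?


AVC(Q) = VC(Q)/Q = 96 + 7Q
AVC is increasing in Q, so minimum AVC is at Q -> 0+.
Min AVC = 96
The firm should shut down if P < 96.

96


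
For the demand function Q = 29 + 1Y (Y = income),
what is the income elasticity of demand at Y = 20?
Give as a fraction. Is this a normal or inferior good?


dQ/dY = 1
At Y = 20: Q = 29 + 1*20 = 49
Ey = (dQ/dY)(Y/Q) = 1 * 20 / 49 = 20/49
Since Ey > 0, this is a normal good.

20/49 (normal good)


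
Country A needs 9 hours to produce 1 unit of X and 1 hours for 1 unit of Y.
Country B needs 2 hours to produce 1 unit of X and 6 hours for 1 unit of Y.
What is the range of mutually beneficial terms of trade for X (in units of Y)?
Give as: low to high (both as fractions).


Opportunity cost of X for Country A = hours_X / hours_Y = 9/1 = 9 units of Y
Opportunity cost of X for Country B = hours_X / hours_Y = 2/6 = 1/3 units of Y
Terms of trade must be between the two opportunity costs.
Range: 1/3 to 9

1/3 to 9


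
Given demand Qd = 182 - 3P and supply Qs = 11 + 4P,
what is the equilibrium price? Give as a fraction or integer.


At equilibrium, Qd = Qs.
182 - 3P = 11 + 4P
182 - 11 = 3P + 4P
171 = 7P
P* = 171/7 = 171/7

171/7


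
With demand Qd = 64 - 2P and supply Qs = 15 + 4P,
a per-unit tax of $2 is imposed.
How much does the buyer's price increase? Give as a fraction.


With a per-unit tax, the buyer's price increase depends on relative slopes.
Supply slope: d = 4, Demand slope: b = 2
Buyer's price increase = d * tax / (b + d)
= 4 * 2 / (2 + 4)
= 8 / 6 = 4/3

4/3


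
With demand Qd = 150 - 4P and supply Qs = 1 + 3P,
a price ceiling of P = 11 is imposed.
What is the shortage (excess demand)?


At P = 11:
Qd = 150 - 4*11 = 106
Qs = 1 + 3*11 = 34
Shortage = Qd - Qs = 106 - 34 = 72

72


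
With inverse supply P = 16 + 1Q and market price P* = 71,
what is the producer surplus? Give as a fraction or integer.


Minimum supply price (at Q=0): P_min = 16
Quantity supplied at P* = 71:
Q* = (71 - 16)/1 = 55
PS = (1/2) * Q* * (P* - P_min)
PS = (1/2) * 55 * (71 - 16)
PS = (1/2) * 55 * 55 = 3025/2

3025/2


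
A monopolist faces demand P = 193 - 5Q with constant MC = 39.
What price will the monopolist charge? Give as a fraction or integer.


MR = 193 - 10Q
Set MR = MC: 193 - 10Q = 39
Q* = 77/5
Substitute into demand:
P* = 193 - 5*77/5 = 116

116


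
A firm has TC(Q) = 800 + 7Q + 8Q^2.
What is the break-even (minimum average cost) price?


AC(Q) = 800/Q + 7 + 8Q
To minimize: dAC/dQ = -800/Q^2 + 8 = 0
Q^2 = 800/8 = 100
Q* = 10
Min AC = 800/10 + 7 + 8*10
Min AC = 80 + 7 + 80 = 167

167


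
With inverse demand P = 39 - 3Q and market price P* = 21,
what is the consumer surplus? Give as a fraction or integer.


Maximum willingness to pay (at Q=0): P_max = 39
Quantity demanded at P* = 21:
Q* = (39 - 21)/3 = 6
CS = (1/2) * Q* * (P_max - P*)
CS = (1/2) * 6 * (39 - 21)
CS = (1/2) * 6 * 18 = 54

54


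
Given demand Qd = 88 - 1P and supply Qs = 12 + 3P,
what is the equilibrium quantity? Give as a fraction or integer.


First find equilibrium price:
88 - 1P = 12 + 3P
P* = 76/4 = 19
Then substitute into demand:
Q* = 88 - 1 * 19 = 69

69


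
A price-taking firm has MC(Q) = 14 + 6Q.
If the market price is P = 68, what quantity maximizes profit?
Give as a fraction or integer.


In perfect competition, profit is maximized where P = MC.
68 = 14 + 6Q
54 = 6Q
Q* = 54/6 = 9

9


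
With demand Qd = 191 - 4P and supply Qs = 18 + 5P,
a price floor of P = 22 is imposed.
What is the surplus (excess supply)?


At P = 22:
Qd = 191 - 4*22 = 103
Qs = 18 + 5*22 = 128
Surplus = Qs - Qd = 128 - 103 = 25

25


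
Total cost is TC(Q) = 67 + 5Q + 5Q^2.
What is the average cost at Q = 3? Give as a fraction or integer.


TC(3) = 67 + 5*3 + 5*3^2
TC(3) = 67 + 15 + 45 = 127
AC = TC/Q = 127/3 = 127/3

127/3


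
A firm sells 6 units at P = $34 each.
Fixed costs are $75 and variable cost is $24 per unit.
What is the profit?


Total Revenue = P * Q = 34 * 6 = $204
Total Cost = FC + VC*Q = 75 + 24*6 = $219
Profit = TR - TC = 204 - 219 = $-15

$-15


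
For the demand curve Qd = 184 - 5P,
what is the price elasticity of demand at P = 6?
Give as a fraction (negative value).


dQ/dP = -5
At P = 6: Q = 184 - 5*6 = 154
E = (dQ/dP)(P/Q) = (-5)(6/154) = -15/77

-15/77


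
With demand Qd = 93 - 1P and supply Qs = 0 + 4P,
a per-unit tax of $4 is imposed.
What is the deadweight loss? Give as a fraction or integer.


Pre-tax equilibrium quantity: Q* = 372/5
Post-tax equilibrium quantity: Q_tax = 356/5
Reduction in quantity: Q* - Q_tax = 16/5
DWL = (1/2) * tax * (Q* - Q_tax)
DWL = (1/2) * 4 * 16/5 = 32/5

32/5


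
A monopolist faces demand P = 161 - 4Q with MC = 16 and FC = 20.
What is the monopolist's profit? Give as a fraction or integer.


MR = MC: 161 - 8Q = 16
Q* = 145/8
P* = 161 - 4*145/8 = 177/2
Profit = (P* - MC)*Q* - FC
= (177/2 - 16)*145/8 - 20
= 145/2*145/8 - 20
= 21025/16 - 20 = 20705/16

20705/16


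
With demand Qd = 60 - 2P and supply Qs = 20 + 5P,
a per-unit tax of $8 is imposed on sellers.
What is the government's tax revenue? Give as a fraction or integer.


With tax on sellers, new supply: Qs' = 20 + 5(P - 8)
= 5P - 20
New equilibrium quantity:
Q_new = 260/7
Tax revenue = tax * Q_new = 8 * 260/7 = 2080/7

2080/7


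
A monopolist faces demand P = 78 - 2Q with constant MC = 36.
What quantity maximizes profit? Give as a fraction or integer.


TR = P*Q = (78 - 2Q)Q = 78Q - 2Q^2
MR = dTR/dQ = 78 - 4Q
Set MR = MC:
78 - 4Q = 36
42 = 4Q
Q* = 42/4 = 21/2

21/2


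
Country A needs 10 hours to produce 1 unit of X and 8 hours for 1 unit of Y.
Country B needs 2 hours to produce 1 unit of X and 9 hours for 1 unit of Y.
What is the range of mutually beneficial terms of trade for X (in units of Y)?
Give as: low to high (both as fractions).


Opportunity cost of X for Country A = hours_X / hours_Y = 10/8 = 5/4 units of Y
Opportunity cost of X for Country B = hours_X / hours_Y = 2/9 = 2/9 units of Y
Terms of trade must be between the two opportunity costs.
Range: 2/9 to 5/4

2/9 to 5/4


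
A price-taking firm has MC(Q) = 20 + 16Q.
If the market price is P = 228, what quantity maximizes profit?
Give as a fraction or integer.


In perfect competition, profit is maximized where P = MC.
228 = 20 + 16Q
208 = 16Q
Q* = 208/16 = 13

13


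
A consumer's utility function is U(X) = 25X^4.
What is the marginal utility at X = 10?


MU = dU/dX = 25*4*X^(4-1)
MU = 100*X^3
At X = 10:
MU = 100 * 10^3
MU = 100 * 1000 = 100000

100000


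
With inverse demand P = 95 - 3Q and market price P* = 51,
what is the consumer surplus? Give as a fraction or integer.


Maximum willingness to pay (at Q=0): P_max = 95
Quantity demanded at P* = 51:
Q* = (95 - 51)/3 = 44/3
CS = (1/2) * Q* * (P_max - P*)
CS = (1/2) * 44/3 * (95 - 51)
CS = (1/2) * 44/3 * 44 = 968/3

968/3
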